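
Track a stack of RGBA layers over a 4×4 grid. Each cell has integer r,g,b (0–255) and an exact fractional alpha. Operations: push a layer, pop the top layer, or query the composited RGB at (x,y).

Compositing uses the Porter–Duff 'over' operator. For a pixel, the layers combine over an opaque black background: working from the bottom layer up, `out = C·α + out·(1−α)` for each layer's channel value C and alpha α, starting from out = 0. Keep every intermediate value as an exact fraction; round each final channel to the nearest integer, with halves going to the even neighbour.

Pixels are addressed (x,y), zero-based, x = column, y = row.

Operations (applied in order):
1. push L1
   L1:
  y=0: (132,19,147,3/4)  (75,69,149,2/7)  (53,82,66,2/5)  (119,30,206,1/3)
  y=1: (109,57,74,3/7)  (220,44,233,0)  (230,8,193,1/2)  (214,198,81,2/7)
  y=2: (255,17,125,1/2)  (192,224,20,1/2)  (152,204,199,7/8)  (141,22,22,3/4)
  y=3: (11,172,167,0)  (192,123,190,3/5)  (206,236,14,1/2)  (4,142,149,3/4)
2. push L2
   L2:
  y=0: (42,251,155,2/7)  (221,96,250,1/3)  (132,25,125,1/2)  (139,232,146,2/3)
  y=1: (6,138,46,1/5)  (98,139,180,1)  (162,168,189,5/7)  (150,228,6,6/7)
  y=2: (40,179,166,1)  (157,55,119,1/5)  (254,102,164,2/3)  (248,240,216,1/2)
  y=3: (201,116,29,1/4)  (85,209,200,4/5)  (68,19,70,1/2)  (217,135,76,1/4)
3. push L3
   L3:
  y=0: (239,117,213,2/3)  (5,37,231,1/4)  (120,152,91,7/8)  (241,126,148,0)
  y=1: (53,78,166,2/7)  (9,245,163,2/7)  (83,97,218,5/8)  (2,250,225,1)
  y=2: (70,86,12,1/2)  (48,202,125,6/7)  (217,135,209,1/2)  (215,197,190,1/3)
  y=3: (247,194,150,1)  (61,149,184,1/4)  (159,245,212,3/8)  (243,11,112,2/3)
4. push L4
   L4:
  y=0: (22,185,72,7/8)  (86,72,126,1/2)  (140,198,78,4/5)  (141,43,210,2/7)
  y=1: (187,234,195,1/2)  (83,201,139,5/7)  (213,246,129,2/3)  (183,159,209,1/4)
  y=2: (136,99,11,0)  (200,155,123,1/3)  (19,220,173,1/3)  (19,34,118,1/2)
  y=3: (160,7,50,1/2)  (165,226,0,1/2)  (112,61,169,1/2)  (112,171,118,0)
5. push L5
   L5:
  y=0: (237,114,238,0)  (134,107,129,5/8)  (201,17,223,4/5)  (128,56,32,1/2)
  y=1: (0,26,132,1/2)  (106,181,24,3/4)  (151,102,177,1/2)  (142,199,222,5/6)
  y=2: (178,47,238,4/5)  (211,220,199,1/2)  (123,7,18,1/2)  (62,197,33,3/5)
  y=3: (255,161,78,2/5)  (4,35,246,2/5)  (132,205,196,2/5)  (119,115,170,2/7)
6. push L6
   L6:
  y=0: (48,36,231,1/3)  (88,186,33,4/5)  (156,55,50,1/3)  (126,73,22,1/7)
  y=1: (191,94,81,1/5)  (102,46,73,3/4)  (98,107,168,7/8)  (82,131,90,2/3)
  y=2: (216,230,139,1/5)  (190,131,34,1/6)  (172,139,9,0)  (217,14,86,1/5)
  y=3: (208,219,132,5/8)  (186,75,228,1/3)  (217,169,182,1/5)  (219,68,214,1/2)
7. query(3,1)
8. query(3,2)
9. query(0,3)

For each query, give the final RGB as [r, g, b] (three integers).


(3,1) stack=L1,L2,L3,L4,L5,L6; from [0,0,0]:
L1 α=2/7: [428/7, 396/7, 162/7]
L2 α=6/7: [6728/49, 9972/49, 414/49]
L3 α=1: [2, 250, 225]
L4 α=1/4: [189/4, 909/4, 221]
L5 α=5/6: [3029/24, 4889/24, 1331/6]
L6 α=2/3: [6965/72, 11177/72, 2411/18]
→ [97, 155, 134]

at x=3,y=2 over L1,L2,L3,L4,L5,L6:
after L1 α=3/4: [423/4, 33/2, 33/2]
after L2 α=1/2: [1415/8, 513/4, 465/4]
after L3 α=1/3: [2275/12, 907/6, 845/6]
after L4 α=1/2: [2503/24, 1111/12, 1553/12]
after L5 α=3/5: [947/12, 4657/30, 2147/30]
after L6 α=1/5: [1598/15, 9524/75, 5584/75]
= [107, 127, 74]

(0,3) stack=L1,L2,L3,L4,L5,L6; from [0,0,0]:
+L1 (α=0) → [0, 0, 0]
+L2 (α=1/4) → [201/4, 29, 29/4]
+L3 (α=1) → [247, 194, 150]
+L4 (α=1/2) → [407/2, 201/2, 100]
+L5 (α=2/5) → [2241/10, 1247/10, 456/5]
+L6 (α=5/8) → [17123/80, 14691/80, 1167/10]
= [214, 184, 117]


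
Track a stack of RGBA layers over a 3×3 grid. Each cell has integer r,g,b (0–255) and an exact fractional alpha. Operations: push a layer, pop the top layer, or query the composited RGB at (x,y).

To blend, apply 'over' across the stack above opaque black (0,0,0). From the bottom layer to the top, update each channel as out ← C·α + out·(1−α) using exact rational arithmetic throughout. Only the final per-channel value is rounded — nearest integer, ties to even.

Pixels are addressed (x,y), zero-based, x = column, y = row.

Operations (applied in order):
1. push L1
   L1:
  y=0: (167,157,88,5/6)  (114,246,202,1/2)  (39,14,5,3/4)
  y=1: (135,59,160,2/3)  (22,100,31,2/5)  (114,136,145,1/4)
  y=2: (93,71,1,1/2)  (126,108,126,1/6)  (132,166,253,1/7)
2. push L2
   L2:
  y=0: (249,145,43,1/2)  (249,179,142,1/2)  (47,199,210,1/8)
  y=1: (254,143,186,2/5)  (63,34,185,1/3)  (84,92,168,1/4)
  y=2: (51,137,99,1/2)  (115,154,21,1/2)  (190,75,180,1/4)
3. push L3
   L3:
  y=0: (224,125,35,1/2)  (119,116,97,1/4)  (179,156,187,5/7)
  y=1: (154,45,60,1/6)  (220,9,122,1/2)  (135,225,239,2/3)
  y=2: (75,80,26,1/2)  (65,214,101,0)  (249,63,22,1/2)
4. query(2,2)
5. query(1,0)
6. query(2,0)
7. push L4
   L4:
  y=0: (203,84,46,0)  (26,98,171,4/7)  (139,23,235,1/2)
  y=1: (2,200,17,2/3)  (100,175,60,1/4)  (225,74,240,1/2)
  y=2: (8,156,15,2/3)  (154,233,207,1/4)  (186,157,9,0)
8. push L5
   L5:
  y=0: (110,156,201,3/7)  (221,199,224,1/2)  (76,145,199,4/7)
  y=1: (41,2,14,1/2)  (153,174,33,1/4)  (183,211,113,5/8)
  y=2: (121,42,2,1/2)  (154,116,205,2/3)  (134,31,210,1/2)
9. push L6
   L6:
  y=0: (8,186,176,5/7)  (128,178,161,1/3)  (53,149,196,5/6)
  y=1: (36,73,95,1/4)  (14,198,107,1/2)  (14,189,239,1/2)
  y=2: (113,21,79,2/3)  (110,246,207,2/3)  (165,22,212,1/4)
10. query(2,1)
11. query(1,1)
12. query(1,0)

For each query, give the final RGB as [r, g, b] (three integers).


query (2,2) [L1,L2,L3] — begin 0,0,0
L1 α=1/7: [132/7, 166/7, 253/7]
L2 α=1/4: [863/14, 1023/28, 2019/28]
L3 α=1/2: [4349/28, 2787/56, 2635/56]
rounded: [155, 50, 47]

at x=1,y=0 over L1,L2,L3:
L1 α=1/2: [57, 123, 101]
L2 α=1/2: [153, 151, 243/2]
L3 α=1/4: [289/2, 569/4, 923/8]
→ [144, 142, 115]

at x=2,y=0 over L1,L2,L3:
after L1 α=3/4: [117/4, 21/2, 15/4]
after L2 α=1/8: [1007/32, 545/16, 945/32]
after L3 α=5/7: [15327/112, 6785/56, 15905/112]
rounded: [137, 121, 142]

(2,1) stack=L1,L2,L3,L4,L5,L6; from [0,0,0]:
after L1 α=1/4: [57/2, 34, 145/4]
after L2 α=1/4: [339/8, 97/2, 1107/16]
after L3 α=2/3: [833/8, 997/6, 8755/48]
after L4 α=1/2: [2633/16, 1441/12, 20275/96]
after L5 α=5/8: [22539/128, 5661/32, 38355/256]
after L6 α=1/2: [24331/256, 11709/64, 99539/512]
rounded: [95, 183, 194]

at x=1,y=1 over L1,L2,L3,L4,L5,L6:
L1 α=2/5: [44/5, 40, 62/5]
L2 α=1/3: [403/15, 38, 1049/15]
L3 α=1/2: [3703/30, 47/2, 2879/30]
L4 α=1/4: [4703/40, 491/8, 3479/40]
L5 α=1/4: [20229/160, 2865/32, 11757/160]
L6 α=1/2: [22469/320, 9201/64, 28877/320]
→ [70, 144, 90]

at x=1,y=0 over L1,L2,L3,L4,L5,L6:
after L1 α=1/2: [57, 123, 101]
after L2 α=1/2: [153, 151, 243/2]
after L3 α=1/4: [289/2, 569/4, 923/8]
after L4 α=4/7: [1075/14, 3275/28, 8241/56]
after L5 α=1/2: [4169/28, 8847/56, 20785/112]
after L6 α=1/3: [1987/14, 13831/84, 29801/168]
→ [142, 165, 177]


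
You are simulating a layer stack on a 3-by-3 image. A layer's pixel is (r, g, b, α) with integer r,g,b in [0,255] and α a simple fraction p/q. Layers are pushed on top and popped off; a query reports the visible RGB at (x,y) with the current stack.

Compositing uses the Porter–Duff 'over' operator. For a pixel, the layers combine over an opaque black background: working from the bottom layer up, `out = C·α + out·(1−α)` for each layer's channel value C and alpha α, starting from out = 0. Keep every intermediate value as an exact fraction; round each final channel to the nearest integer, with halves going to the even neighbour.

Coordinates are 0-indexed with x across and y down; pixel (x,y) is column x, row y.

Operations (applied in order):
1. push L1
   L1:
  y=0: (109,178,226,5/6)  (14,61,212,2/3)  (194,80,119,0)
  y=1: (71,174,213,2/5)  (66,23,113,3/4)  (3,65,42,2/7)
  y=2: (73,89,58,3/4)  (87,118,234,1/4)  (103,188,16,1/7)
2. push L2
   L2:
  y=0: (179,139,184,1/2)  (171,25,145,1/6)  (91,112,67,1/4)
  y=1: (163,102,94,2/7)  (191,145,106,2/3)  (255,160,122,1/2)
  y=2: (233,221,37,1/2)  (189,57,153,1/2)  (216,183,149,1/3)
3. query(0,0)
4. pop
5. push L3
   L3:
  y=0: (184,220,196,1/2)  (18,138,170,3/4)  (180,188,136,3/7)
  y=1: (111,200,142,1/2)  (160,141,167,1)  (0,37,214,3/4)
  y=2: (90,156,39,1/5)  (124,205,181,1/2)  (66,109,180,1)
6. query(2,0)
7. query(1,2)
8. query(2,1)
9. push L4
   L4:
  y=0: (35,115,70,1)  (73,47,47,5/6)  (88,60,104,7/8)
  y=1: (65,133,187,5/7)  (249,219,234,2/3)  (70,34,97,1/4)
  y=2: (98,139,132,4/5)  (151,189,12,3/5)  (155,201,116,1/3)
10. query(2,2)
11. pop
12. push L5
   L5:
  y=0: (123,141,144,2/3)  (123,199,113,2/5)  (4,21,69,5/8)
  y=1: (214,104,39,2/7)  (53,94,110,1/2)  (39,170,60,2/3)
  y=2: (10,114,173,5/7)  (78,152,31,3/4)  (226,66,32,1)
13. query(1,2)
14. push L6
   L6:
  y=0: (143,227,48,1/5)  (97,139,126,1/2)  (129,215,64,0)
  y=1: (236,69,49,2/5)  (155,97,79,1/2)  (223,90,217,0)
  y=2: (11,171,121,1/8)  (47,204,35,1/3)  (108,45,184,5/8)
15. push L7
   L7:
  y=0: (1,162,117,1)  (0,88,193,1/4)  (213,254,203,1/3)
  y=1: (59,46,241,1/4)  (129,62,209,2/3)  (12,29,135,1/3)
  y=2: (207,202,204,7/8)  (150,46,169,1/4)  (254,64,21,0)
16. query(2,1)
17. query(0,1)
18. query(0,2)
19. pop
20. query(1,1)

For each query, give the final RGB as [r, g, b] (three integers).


at x=0,y=0 over L1,L2:
+L1 (α=5/6) → [545/6, 445/3, 565/3]
+L2 (α=1/2) → [1619/12, 431/3, 1117/6]
rounded: [135, 144, 186]

at x=2,y=0 over L1,L3:
L1 α=0: [0, 0, 0]
L3 α=3/7: [540/7, 564/7, 408/7]
= [77, 81, 58]

at x=1,y=2 over L1,L3:
+L1 (α=1/4) → [87/4, 59/2, 117/2]
+L3 (α=1/2) → [583/8, 469/4, 479/4]
→ [73, 117, 120]

(2,1) stack=L1,L3; from [0,0,0]:
+L1 (α=2/7) → [6/7, 130/7, 12]
+L3 (α=3/4) → [3/14, 907/28, 327/2]
→ [0, 32, 164]

at x=2,y=2 over L1,L3,L4:
after L1 α=1/7: [103/7, 188/7, 16/7]
after L3 α=1: [66, 109, 180]
after L4 α=1/3: [287/3, 419/3, 476/3]
→ [96, 140, 159]

at x=1,y=2 over L1,L3,L5:
after L1 α=1/4: [87/4, 59/2, 117/2]
after L3 α=1/2: [583/8, 469/4, 479/4]
after L5 α=3/4: [2455/32, 2293/16, 851/16]
= [77, 143, 53]

at x=2,y=1 over L1,L3,L5,L6,L7:
after L1 α=2/7: [6/7, 130/7, 12]
after L3 α=3/4: [3/14, 907/28, 327/2]
after L5 α=2/3: [365/14, 10427/84, 189/2]
after L6 α=0: [365/14, 10427/84, 189/2]
after L7 α=1/3: [449/21, 11645/126, 108]
= [21, 92, 108]

at x=0,y=1 over L1,L3,L5,L6,L7:
L1 α=2/5: [142/5, 348/5, 426/5]
L3 α=1/2: [697/10, 674/5, 568/5]
L5 α=2/7: [1553/14, 126, 646/7]
L6 α=2/5: [11267/70, 516/5, 2624/35]
L7 α=1/4: [37931/280, 889/10, 16307/140]
= [135, 89, 116]

query (0,2) [L1,L3,L5,L6,L7] — begin 0,0,0
after L1 α=3/4: [219/4, 267/4, 87/2]
after L3 α=1/5: [309/5, 423/5, 213/5]
after L5 α=5/7: [124/5, 528/5, 4751/35]
after L6 α=1/8: [923/40, 4551/40, 1339/10]
after L7 α=7/8: [58883/320, 61111/320, 15619/80]
rounded: [184, 191, 195]

query (1,1) [L1,L3,L5,L6] — begin 0,0,0
after L1 α=3/4: [99/2, 69/4, 339/4]
after L3 α=1: [160, 141, 167]
after L5 α=1/2: [213/2, 235/2, 277/2]
after L6 α=1/2: [523/4, 429/4, 435/4]
rounded: [131, 107, 109]


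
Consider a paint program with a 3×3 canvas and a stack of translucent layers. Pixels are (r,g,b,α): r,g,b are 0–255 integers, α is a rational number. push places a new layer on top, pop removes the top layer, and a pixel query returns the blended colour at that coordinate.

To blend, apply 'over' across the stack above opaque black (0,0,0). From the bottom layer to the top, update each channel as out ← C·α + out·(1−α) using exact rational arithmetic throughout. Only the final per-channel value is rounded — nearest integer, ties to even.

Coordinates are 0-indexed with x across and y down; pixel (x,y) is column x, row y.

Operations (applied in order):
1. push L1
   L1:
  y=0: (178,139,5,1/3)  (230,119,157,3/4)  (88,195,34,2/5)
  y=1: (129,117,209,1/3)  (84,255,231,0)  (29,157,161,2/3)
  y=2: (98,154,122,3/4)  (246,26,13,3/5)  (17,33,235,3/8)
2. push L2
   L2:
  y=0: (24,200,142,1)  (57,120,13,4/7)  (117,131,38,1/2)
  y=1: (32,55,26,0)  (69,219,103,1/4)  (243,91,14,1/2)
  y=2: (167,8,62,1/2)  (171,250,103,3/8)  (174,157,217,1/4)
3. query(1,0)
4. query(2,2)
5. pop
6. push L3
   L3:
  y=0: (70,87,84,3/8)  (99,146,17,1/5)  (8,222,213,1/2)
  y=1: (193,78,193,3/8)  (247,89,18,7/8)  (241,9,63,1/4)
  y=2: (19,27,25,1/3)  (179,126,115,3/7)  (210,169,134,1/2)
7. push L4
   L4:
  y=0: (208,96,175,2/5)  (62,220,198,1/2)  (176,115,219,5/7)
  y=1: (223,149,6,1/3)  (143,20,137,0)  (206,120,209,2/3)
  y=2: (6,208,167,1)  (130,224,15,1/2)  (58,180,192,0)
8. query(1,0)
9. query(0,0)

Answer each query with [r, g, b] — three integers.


query (1,0) [L1,L2] — begin 0,0,0
L1 α=3/4: [345/2, 357/4, 471/4]
L2 α=4/7: [213/2, 2991/28, 1621/28]
rounded: [106, 107, 58]

query (2,2) [L1,L2] — begin 0,0,0
L1 α=3/8: [51/8, 99/8, 705/8]
L2 α=1/4: [1545/32, 1553/32, 3851/32]
= [48, 49, 120]

(1,0) stack=L1,L3,L4; from [0,0,0]:
L1 α=3/4: [345/2, 357/4, 471/4]
L3 α=1/5: [789/5, 503/5, 488/5]
L4 α=1/2: [1099/10, 1603/10, 739/5]
= [110, 160, 148]

at x=0,y=0 over L1,L3,L4:
+L1 (α=1/3) → [178/3, 139/3, 5/3]
+L3 (α=3/8) → [190/3, 739/12, 781/24]
+L4 (α=2/5) → [606/5, 1507/20, 3581/40]
= [121, 75, 90]


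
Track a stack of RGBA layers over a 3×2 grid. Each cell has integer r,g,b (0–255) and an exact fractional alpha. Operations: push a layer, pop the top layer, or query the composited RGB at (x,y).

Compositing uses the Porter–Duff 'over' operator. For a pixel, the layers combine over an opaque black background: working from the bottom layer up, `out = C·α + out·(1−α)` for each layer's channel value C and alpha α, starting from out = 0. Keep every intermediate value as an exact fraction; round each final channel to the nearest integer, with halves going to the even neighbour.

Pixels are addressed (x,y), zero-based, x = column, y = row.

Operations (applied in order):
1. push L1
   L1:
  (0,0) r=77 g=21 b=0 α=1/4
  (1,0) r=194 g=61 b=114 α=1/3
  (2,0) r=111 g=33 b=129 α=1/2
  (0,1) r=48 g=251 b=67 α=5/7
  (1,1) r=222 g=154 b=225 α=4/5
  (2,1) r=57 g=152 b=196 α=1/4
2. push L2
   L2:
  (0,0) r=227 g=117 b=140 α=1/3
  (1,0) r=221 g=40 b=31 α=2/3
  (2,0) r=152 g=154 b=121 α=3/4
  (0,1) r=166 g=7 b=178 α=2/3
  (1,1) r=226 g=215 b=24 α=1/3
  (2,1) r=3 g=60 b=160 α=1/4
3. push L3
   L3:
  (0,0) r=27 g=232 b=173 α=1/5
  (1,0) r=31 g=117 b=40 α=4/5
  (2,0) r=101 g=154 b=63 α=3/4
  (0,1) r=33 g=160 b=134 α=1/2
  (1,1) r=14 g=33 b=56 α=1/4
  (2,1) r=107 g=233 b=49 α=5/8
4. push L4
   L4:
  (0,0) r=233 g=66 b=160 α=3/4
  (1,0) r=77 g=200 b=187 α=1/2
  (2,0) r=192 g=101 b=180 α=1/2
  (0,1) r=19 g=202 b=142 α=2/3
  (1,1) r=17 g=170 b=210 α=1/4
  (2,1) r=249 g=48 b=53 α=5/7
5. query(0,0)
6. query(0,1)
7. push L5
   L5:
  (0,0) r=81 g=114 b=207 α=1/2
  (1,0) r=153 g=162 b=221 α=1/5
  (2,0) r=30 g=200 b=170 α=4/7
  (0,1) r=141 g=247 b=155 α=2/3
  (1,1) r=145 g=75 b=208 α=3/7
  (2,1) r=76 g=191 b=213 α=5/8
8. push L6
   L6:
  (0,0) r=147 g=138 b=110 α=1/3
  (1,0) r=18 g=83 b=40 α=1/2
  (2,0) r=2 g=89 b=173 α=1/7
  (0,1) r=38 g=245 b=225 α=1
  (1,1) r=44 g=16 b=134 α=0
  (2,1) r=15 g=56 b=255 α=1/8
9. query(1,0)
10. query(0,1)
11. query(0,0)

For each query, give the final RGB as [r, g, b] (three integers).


(0,0) stack=L1,L2,L3,L4; from [0,0,0]:
L1 α=1/4: [77/4, 21/4, 0]
L2 α=1/3: [177/2, 85/2, 140/3]
L3 α=1/5: [381/5, 402/5, 1079/15]
L4 α=3/4: [969/5, 348/5, 8279/60]
→ [194, 70, 138]

(0,1) stack=L1,L2,L3,L4; from [0,0,0]:
+L1 (α=5/7) → [240/7, 1255/7, 335/7]
+L2 (α=2/3) → [2564/21, 451/7, 2827/21]
+L3 (α=1/2) → [3257/42, 1571/14, 5641/42]
+L4 (α=2/3) → [4853/126, 2409/14, 17569/126]
= [39, 172, 139]

query (1,0) [L1,L2,L3,L4,L5,L6] — begin 0,0,0
+L1 (α=1/3) → [194/3, 61/3, 38]
+L2 (α=2/3) → [1520/9, 301/9, 100/3]
+L3 (α=4/5) → [2636/45, 4513/45, 116/3]
+L4 (α=1/2) → [6101/90, 13513/90, 677/6]
+L5 (α=1/5) → [19087/225, 34316/225, 2017/15]
+L6 (α=1/2) → [23137/450, 52991/450, 2617/30]
rounded: [51, 118, 87]

query (0,1) [L1,L2,L3,L4,L5,L6] — begin 0,0,0
after L1 α=5/7: [240/7, 1255/7, 335/7]
after L2 α=2/3: [2564/21, 451/7, 2827/21]
after L3 α=1/2: [3257/42, 1571/14, 5641/42]
after L4 α=2/3: [4853/126, 2409/14, 17569/126]
after L5 α=2/3: [40385/378, 9325/42, 56629/378]
after L6 α=1: [38, 245, 225]
rounded: [38, 245, 225]

(0,0) stack=L1,L2,L3,L4,L5,L6; from [0,0,0]:
L1 α=1/4: [77/4, 21/4, 0]
L2 α=1/3: [177/2, 85/2, 140/3]
L3 α=1/5: [381/5, 402/5, 1079/15]
L4 α=3/4: [969/5, 348/5, 8279/60]
L5 α=1/2: [687/5, 459/5, 20699/120]
L6 α=1/3: [703/5, 536/5, 27299/180]
= [141, 107, 152]


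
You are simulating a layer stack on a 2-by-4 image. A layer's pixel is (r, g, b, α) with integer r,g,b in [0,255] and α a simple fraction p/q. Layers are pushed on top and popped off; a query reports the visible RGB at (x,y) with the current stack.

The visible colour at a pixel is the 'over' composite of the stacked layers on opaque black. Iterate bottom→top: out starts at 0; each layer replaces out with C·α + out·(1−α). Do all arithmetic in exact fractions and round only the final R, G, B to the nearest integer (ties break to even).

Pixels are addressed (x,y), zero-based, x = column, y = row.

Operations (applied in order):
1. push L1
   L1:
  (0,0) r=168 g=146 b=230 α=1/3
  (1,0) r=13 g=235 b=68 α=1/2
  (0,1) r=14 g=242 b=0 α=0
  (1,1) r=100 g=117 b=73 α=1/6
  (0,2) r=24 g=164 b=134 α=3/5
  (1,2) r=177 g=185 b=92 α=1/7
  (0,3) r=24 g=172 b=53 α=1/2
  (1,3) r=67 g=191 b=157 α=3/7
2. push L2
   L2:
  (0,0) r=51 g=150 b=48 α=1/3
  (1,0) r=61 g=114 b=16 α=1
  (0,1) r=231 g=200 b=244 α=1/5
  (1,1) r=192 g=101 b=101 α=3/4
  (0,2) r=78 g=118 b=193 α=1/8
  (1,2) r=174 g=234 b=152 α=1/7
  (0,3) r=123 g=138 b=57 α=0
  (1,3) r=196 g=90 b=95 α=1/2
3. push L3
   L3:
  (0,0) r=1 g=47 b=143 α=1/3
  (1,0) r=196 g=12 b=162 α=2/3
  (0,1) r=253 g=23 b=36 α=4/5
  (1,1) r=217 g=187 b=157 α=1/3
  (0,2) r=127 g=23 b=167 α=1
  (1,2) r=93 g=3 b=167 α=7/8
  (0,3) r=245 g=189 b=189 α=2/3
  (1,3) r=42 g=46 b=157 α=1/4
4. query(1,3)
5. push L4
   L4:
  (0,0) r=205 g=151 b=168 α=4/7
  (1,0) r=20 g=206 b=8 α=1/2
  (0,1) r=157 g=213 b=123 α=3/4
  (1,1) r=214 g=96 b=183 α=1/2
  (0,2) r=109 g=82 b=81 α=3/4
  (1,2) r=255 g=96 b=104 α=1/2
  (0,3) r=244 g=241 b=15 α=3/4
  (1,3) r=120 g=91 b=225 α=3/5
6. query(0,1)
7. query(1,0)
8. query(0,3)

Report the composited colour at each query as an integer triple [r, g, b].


query (1,3) [L1,L2,L3] — begin 0,0,0
after L1 α=3/7: [201/7, 573/7, 471/7]
after L2 α=1/2: [1573/14, 1203/14, 568/7]
after L3 α=1/4: [5307/56, 4253/56, 2803/28]
= [95, 76, 100]

(0,1) stack=L1,L2,L3,L4; from [0,0,0]:
after L1 α=0: [0, 0, 0]
after L2 α=1/5: [231/5, 40, 244/5]
after L3 α=4/5: [5291/25, 132/5, 964/25]
after L4 α=3/4: [8533/50, 3327/20, 10189/100]
= [171, 166, 102]

(1,0) stack=L1,L2,L3,L4; from [0,0,0]:
L1 α=1/2: [13/2, 235/2, 34]
L2 α=1: [61, 114, 16]
L3 α=2/3: [151, 46, 340/3]
L4 α=1/2: [171/2, 126, 182/3]
= [86, 126, 61]

query (0,3) [L1,L2,L3,L4] — begin 0,0,0
after L1 α=1/2: [12, 86, 53/2]
after L2 α=0: [12, 86, 53/2]
after L3 α=2/3: [502/3, 464/3, 809/6]
after L4 α=3/4: [1349/6, 2633/12, 1079/24]
→ [225, 219, 45]


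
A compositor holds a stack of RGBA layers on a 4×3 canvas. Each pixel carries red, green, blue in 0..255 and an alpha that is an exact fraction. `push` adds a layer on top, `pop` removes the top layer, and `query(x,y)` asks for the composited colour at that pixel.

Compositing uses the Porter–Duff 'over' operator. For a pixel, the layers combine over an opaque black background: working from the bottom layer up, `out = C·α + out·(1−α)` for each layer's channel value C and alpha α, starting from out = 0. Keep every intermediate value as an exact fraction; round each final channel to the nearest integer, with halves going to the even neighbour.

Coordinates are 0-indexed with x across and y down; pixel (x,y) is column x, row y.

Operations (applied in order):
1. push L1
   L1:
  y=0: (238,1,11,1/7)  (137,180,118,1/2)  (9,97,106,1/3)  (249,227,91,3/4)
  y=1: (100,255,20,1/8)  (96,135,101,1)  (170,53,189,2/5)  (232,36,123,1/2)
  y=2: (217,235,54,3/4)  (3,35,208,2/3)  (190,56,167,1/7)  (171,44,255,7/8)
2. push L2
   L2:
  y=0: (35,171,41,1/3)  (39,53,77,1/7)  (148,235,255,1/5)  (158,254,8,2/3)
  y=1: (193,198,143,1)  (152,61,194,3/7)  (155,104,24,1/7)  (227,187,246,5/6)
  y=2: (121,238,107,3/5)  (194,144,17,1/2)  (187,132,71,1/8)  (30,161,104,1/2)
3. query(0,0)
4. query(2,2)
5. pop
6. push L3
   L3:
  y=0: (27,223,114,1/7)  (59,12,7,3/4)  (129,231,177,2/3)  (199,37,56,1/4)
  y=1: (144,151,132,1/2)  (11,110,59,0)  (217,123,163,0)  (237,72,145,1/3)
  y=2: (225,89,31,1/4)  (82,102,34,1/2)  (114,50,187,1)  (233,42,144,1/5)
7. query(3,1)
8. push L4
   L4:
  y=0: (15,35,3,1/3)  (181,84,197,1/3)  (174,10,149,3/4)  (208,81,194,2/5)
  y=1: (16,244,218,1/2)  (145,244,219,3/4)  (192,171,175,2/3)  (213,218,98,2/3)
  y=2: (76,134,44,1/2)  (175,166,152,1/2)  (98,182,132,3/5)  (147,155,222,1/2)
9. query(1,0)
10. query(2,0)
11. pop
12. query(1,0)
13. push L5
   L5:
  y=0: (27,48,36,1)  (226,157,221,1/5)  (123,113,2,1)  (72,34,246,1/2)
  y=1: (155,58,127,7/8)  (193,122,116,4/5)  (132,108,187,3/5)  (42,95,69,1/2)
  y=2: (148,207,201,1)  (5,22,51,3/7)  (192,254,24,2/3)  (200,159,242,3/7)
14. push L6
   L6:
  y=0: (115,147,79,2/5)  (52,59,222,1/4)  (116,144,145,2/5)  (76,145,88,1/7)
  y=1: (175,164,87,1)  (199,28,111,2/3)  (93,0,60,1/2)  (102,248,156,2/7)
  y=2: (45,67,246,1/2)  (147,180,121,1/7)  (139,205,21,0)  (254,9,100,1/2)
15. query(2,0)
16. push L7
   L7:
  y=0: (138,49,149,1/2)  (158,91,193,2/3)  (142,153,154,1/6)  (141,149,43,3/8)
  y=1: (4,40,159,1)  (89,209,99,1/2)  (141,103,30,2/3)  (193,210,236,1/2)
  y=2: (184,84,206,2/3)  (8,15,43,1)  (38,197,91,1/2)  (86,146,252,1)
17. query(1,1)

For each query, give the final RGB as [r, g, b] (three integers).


query (0,0) [L1,L2] — begin 0,0,0
L1 α=1/7: [34, 1/7, 11/7]
L2 α=1/3: [103/3, 1199/21, 103/7]
→ [34, 57, 15]

query (2,2) [L1,L2] — begin 0,0,0
+L1 (α=1/7) → [190/7, 8, 167/7]
+L2 (α=1/8) → [377/8, 47/2, 119/4]
→ [47, 24, 30]

(3,1) stack=L1,L3; from [0,0,0]:
L1 α=1/2: [116, 18, 123/2]
L3 α=1/3: [469/3, 36, 268/3]
= [156, 36, 89]

(1,0) stack=L1,L3,L4; from [0,0,0]:
after L1 α=1/2: [137/2, 90, 59]
after L3 α=3/4: [491/8, 63/2, 20]
after L4 α=1/3: [405/4, 49, 79]
→ [101, 49, 79]

query (2,0) [L1,L3,L4] — begin 0,0,0
+L1 (α=1/3) → [3, 97/3, 106/3]
+L3 (α=2/3) → [87, 1483/9, 1168/9]
+L4 (α=3/4) → [609/4, 1753/36, 5191/36]
→ [152, 49, 144]

query (1,0) [L1,L3] — begin 0,0,0
L1 α=1/2: [137/2, 90, 59]
L3 α=3/4: [491/8, 63/2, 20]
= [61, 32, 20]

at x=2,y=0 over L1,L3,L5,L6:
L1 α=1/3: [3, 97/3, 106/3]
L3 α=2/3: [87, 1483/9, 1168/9]
L5 α=1: [123, 113, 2]
L6 α=2/5: [601/5, 627/5, 296/5]
rounded: [120, 125, 59]

at x=1,y=1 over L1,L3,L5,L6,L7:
after L1 α=1: [96, 135, 101]
after L3 α=0: [96, 135, 101]
after L5 α=4/5: [868/5, 623/5, 113]
after L6 α=2/3: [2858/15, 301/5, 335/3]
after L7 α=1/2: [4193/30, 673/5, 316/3]
= [140, 135, 105]


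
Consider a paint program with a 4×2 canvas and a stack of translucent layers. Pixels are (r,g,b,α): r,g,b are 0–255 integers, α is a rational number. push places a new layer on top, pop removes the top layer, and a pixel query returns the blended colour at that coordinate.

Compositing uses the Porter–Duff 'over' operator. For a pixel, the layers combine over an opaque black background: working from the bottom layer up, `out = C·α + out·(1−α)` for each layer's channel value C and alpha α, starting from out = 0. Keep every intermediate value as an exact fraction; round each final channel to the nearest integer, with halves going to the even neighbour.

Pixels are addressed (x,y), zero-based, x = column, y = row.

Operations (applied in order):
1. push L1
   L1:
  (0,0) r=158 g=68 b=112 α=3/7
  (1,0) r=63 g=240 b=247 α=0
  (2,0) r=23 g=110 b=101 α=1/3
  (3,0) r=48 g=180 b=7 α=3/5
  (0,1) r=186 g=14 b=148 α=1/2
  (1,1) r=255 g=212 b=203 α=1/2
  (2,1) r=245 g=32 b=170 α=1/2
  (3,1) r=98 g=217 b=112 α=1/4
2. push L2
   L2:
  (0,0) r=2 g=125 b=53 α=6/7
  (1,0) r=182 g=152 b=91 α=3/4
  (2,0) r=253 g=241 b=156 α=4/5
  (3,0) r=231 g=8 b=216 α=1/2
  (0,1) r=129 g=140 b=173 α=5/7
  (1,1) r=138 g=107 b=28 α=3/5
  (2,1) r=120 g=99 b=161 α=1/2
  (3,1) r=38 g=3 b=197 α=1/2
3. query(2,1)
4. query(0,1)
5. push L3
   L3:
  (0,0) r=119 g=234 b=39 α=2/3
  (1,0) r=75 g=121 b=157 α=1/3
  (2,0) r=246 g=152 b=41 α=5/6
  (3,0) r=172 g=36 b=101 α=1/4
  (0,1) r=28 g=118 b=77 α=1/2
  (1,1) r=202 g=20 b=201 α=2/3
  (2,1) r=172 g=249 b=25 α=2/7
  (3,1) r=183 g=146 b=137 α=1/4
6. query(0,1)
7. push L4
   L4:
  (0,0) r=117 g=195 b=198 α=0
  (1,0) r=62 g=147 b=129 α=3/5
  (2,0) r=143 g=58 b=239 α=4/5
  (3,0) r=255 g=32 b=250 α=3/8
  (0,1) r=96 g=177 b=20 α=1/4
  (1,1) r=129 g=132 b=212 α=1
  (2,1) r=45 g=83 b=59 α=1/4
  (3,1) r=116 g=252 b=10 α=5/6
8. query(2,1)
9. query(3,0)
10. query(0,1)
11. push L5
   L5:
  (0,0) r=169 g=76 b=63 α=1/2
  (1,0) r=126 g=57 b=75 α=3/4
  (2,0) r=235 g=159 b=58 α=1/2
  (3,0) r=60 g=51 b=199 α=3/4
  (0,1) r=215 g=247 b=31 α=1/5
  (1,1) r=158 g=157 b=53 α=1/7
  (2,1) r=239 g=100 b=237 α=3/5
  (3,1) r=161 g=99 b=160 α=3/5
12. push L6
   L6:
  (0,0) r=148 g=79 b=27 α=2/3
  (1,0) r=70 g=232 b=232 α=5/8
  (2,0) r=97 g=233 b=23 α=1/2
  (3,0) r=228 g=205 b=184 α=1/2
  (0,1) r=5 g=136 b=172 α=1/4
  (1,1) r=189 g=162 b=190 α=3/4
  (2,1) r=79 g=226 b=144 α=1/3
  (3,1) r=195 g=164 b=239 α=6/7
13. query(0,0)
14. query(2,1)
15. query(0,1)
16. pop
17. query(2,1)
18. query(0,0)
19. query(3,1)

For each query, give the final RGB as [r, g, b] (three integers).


at x=2,y=1 over L1,L2:
+L1 (α=1/2) → [245/2, 16, 85]
+L2 (α=1/2) → [485/4, 115/2, 123]
→ [121, 58, 123]

query (0,1) [L1,L2] — begin 0,0,0
after L1 α=1/2: [93, 7, 74]
after L2 α=5/7: [831/7, 102, 1013/7]
→ [119, 102, 145]

query (0,1) [L1,L2,L3] — begin 0,0,0
after L1 α=1/2: [93, 7, 74]
after L2 α=5/7: [831/7, 102, 1013/7]
after L3 α=1/2: [1027/14, 110, 776/7]
→ [73, 110, 111]

(2,1) stack=L1,L2,L3,L4; from [0,0,0]:
L1 α=1/2: [245/2, 16, 85]
L2 α=1/2: [485/4, 115/2, 123]
L3 α=2/7: [543/4, 1571/14, 95]
L4 α=1/4: [1809/16, 5875/56, 86]
rounded: [113, 105, 86]

query (3,0) [L1,L2,L3,L4] — begin 0,0,0
after L1 α=3/5: [144/5, 108, 21/5]
after L2 α=1/2: [1299/10, 58, 1101/10]
after L3 α=1/4: [5617/40, 105/2, 4313/40]
after L4 α=3/8: [11737/64, 717/16, 10313/64]
→ [183, 45, 161]

query (0,1) [L1,L2,L3,L4] — begin 0,0,0
+L1 (α=1/2) → [93, 7, 74]
+L2 (α=5/7) → [831/7, 102, 1013/7]
+L3 (α=1/2) → [1027/14, 110, 776/7]
+L4 (α=1/4) → [4425/56, 507/4, 617/7]
= [79, 127, 88]

at x=0,y=0 over L1,L2,L3,L4,L5,L6:
after L1 α=3/7: [474/7, 204/7, 48]
after L2 α=6/7: [558/49, 5454/49, 366/7]
after L3 α=2/3: [12220/147, 9462/49, 304/7]
after L4 α=0: [12220/147, 9462/49, 304/7]
after L5 α=1/2: [37063/294, 6593/49, 745/14]
after L6 α=2/3: [124087/882, 14335/147, 1501/42]
rounded: [141, 98, 36]

query (2,1) [L1,L2,L3,L4,L5,L6] — begin 0,0,0
L1 α=1/2: [245/2, 16, 85]
L2 α=1/2: [485/4, 115/2, 123]
L3 α=2/7: [543/4, 1571/14, 95]
L4 α=1/4: [1809/16, 5875/56, 86]
L5 α=3/5: [1509/8, 2855/28, 883/5]
L6 α=1/3: [1825/12, 6019/42, 2486/15]
→ [152, 143, 166]

at x=0,y=1 over L1,L2,L3,L4,L5,L6:
L1 α=1/2: [93, 7, 74]
L2 α=5/7: [831/7, 102, 1013/7]
L3 α=1/2: [1027/14, 110, 776/7]
L4 α=1/4: [4425/56, 507/4, 617/7]
L5 α=1/5: [1487/14, 754/5, 537/7]
L6 α=1/4: [4531/56, 1471/10, 2815/28]
rounded: [81, 147, 101]

query (2,1) [L1,L2,L3,L4,L5] — begin 0,0,0
after L1 α=1/2: [245/2, 16, 85]
after L2 α=1/2: [485/4, 115/2, 123]
after L3 α=2/7: [543/4, 1571/14, 95]
after L4 α=1/4: [1809/16, 5875/56, 86]
after L5 α=3/5: [1509/8, 2855/28, 883/5]
rounded: [189, 102, 177]

query (0,0) [L1,L2,L3,L4,L5] — begin 0,0,0
after L1 α=3/7: [474/7, 204/7, 48]
after L2 α=6/7: [558/49, 5454/49, 366/7]
after L3 α=2/3: [12220/147, 9462/49, 304/7]
after L4 α=0: [12220/147, 9462/49, 304/7]
after L5 α=1/2: [37063/294, 6593/49, 745/14]
= [126, 135, 53]

at x=3,y=1 over L1,L2,L3,L4,L5:
after L1 α=1/4: [49/2, 217/4, 28]
after L2 α=1/2: [125/4, 229/8, 225/2]
after L3 α=1/4: [1107/16, 1855/32, 949/8]
after L4 α=5/6: [10387/96, 42175/192, 1349/48]
after L5 α=3/5: [33571/240, 70687/480, 12869/120]
= [140, 147, 107]


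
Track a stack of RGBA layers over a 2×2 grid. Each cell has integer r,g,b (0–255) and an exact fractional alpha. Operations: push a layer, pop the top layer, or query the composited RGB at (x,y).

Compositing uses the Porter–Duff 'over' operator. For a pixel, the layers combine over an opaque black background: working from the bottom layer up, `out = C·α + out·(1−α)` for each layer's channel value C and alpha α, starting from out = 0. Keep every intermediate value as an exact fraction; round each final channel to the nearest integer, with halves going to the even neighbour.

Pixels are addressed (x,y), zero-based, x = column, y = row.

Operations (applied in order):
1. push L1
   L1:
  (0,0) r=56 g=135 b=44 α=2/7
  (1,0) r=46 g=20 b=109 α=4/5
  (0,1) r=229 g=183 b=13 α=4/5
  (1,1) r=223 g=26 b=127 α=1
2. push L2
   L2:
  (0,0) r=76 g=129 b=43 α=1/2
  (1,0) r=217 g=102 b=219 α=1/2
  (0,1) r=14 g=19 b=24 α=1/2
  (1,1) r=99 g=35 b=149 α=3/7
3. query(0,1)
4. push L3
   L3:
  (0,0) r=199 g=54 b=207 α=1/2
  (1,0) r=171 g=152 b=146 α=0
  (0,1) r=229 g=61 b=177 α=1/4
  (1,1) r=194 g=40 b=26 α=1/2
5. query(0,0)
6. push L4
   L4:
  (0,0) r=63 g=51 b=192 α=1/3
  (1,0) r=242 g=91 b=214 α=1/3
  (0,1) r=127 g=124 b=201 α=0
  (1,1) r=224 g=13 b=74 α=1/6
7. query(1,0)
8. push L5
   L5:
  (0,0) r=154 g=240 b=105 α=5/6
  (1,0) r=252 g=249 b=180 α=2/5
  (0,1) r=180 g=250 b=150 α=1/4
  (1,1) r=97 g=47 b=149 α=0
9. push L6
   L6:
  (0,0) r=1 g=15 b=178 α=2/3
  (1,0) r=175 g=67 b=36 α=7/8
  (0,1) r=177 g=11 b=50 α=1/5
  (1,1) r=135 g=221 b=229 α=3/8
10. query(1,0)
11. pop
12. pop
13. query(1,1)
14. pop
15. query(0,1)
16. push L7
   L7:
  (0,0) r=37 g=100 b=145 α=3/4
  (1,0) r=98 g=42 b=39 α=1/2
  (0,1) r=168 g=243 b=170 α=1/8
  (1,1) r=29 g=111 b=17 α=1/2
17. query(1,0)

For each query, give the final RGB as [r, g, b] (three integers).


at x=0,y=1 over L1,L2:
L1 α=4/5: [916/5, 732/5, 52/5]
L2 α=1/2: [493/5, 827/10, 86/5]
rounded: [99, 83, 17]

(0,0) stack=L1,L2,L3; from [0,0,0]:
L1 α=2/7: [16, 270/7, 88/7]
L2 α=1/2: [46, 1173/14, 389/14]
L3 α=1/2: [245/2, 1929/28, 3287/28]
→ [122, 69, 117]

query (1,0) [L1,L2,L3,L4] — begin 0,0,0
L1 α=4/5: [184/5, 16, 436/5]
L2 α=1/2: [1269/10, 59, 1531/10]
L3 α=0: [1269/10, 59, 1531/10]
L4 α=1/3: [2479/15, 209/3, 867/5]
rounded: [165, 70, 173]

(1,0) stack=L1,L2,L3,L4,L5,L6; from [0,0,0]:
L1 α=4/5: [184/5, 16, 436/5]
L2 α=1/2: [1269/10, 59, 1531/10]
L3 α=0: [1269/10, 59, 1531/10]
L4 α=1/3: [2479/15, 209/3, 867/5]
L5 α=2/5: [4999/25, 707/5, 4401/25]
L6 α=7/8: [4453/25, 763/10, 10701/200]
rounded: [178, 76, 54]

query (1,1) [L1,L2,L3,L4] — begin 0,0,0
L1 α=1: [223, 26, 127]
L2 α=3/7: [1189/7, 209/7, 955/7]
L3 α=1/2: [2547/14, 489/14, 1137/14]
L4 α=1/6: [15871/84, 2627/84, 6721/84]
→ [189, 31, 80]

query (0,1) [L1,L2,L3] — begin 0,0,0
L1 α=4/5: [916/5, 732/5, 52/5]
L2 α=1/2: [493/5, 827/10, 86/5]
L3 α=1/4: [656/5, 3091/40, 1143/20]
rounded: [131, 77, 57]

(1,0) stack=L1,L2,L3,L7; from [0,0,0]:
L1 α=4/5: [184/5, 16, 436/5]
L2 α=1/2: [1269/10, 59, 1531/10]
L3 α=0: [1269/10, 59, 1531/10]
L7 α=1/2: [2249/20, 101/2, 1921/20]
→ [112, 50, 96]


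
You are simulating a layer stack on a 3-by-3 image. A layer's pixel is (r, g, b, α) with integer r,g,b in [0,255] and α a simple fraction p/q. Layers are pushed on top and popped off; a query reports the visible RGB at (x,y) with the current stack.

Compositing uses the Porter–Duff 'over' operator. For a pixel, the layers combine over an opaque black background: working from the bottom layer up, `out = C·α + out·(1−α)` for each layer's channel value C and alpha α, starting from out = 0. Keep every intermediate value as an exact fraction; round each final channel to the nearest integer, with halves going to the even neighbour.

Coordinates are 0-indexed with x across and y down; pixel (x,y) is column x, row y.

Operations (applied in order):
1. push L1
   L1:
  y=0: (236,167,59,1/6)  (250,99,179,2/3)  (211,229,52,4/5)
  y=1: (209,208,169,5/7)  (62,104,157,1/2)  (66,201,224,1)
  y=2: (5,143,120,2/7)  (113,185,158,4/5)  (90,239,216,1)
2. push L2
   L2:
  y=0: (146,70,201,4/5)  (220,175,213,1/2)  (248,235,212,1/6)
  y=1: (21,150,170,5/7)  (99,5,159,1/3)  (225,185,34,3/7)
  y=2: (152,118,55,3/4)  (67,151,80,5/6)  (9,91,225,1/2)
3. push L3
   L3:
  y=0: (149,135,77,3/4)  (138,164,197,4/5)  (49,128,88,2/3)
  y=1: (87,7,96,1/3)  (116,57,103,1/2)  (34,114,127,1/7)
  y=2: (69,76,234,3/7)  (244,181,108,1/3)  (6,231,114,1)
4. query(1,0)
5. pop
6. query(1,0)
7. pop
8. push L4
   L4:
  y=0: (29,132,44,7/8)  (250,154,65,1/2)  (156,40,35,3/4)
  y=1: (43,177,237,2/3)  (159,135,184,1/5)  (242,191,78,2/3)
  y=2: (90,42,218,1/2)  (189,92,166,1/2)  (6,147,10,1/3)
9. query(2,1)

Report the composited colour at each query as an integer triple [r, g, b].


(1,0) stack=L1,L2,L3; from [0,0,0]:
after L1 α=2/3: [500/3, 66, 358/3]
after L2 α=1/2: [580/3, 241/2, 997/6]
after L3 α=4/5: [2236/15, 1553/10, 1145/6]
→ [149, 155, 191]

at x=1,y=0 over L1,L2:
after L1 α=2/3: [500/3, 66, 358/3]
after L2 α=1/2: [580/3, 241/2, 997/6]
rounded: [193, 120, 166]

query (2,1) [L1,L4] — begin 0,0,0
after L1 α=1: [66, 201, 224]
after L4 α=2/3: [550/3, 583/3, 380/3]
rounded: [183, 194, 127]


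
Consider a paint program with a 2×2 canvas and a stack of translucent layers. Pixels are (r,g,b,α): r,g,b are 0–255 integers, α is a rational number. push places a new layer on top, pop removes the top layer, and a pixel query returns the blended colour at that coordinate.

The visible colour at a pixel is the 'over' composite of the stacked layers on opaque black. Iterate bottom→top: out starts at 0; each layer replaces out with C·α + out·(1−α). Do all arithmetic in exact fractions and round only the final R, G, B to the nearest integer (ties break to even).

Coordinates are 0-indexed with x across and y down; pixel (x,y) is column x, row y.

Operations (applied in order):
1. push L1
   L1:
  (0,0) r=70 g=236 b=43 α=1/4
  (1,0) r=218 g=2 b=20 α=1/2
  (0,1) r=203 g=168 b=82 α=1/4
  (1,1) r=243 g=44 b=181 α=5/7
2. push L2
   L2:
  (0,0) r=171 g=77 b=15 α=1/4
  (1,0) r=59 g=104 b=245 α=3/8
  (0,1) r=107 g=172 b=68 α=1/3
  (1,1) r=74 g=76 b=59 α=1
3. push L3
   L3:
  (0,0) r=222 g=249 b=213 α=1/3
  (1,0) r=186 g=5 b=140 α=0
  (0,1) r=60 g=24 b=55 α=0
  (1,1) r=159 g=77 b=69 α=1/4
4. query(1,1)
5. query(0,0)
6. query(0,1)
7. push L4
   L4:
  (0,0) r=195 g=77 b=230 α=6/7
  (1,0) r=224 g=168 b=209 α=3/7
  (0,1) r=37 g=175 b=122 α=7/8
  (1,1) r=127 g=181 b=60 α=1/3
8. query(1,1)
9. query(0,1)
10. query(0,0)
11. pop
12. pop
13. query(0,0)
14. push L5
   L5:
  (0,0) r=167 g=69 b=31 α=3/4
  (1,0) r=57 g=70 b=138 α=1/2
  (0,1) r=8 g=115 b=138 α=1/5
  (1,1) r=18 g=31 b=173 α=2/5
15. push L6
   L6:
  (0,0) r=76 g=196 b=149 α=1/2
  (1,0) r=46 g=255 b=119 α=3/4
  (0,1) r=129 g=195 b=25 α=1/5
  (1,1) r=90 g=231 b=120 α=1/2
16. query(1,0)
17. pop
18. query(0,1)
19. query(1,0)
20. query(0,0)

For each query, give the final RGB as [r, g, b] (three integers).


query (1,1) [L1,L2,L3] — begin 0,0,0
+L1 (α=5/7) → [1215/7, 220/7, 905/7]
+L2 (α=1) → [74, 76, 59]
+L3 (α=1/4) → [381/4, 305/4, 123/2]
→ [95, 76, 62]

query (0,0) [L1,L2,L3] — begin 0,0,0
L1 α=1/4: [35/2, 59, 43/4]
L2 α=1/4: [447/8, 127/2, 189/16]
L3 α=1/3: [445/4, 376/3, 631/8]
rounded: [111, 125, 79]

(0,1) stack=L1,L2,L3; from [0,0,0]:
after L1 α=1/4: [203/4, 42, 41/2]
after L2 α=1/3: [139/2, 256/3, 109/3]
after L3 α=0: [139/2, 256/3, 109/3]
rounded: [70, 85, 36]

at x=1,y=1 over L1,L2,L3,L4:
L1 α=5/7: [1215/7, 220/7, 905/7]
L2 α=1: [74, 76, 59]
L3 α=1/4: [381/4, 305/4, 123/2]
L4 α=1/3: [635/6, 667/6, 61]
rounded: [106, 111, 61]

query (0,1) [L1,L2,L3,L4] — begin 0,0,0
+L1 (α=1/4) → [203/4, 42, 41/2]
+L2 (α=1/3) → [139/2, 256/3, 109/3]
+L3 (α=0) → [139/2, 256/3, 109/3]
+L4 (α=7/8) → [657/16, 3931/24, 2671/24]
rounded: [41, 164, 111]

(0,0) stack=L1,L2,L3,L4; from [0,0,0]:
after L1 α=1/4: [35/2, 59, 43/4]
after L2 α=1/4: [447/8, 127/2, 189/16]
after L3 α=1/3: [445/4, 376/3, 631/8]
after L4 α=6/7: [5125/28, 1762/21, 11671/56]
→ [183, 84, 208]

query (0,0) [L1,L2] — begin 0,0,0
after L1 α=1/4: [35/2, 59, 43/4]
after L2 α=1/4: [447/8, 127/2, 189/16]
→ [56, 64, 12]

query (1,0) [L1,L2,L5,L6] — begin 0,0,0
+L1 (α=1/2) → [109, 1, 10]
+L2 (α=3/8) → [361/4, 317/8, 785/8]
+L5 (α=1/2) → [589/8, 877/16, 1889/16]
+L6 (α=3/4) → [1693/32, 13117/64, 7601/64]
rounded: [53, 205, 119]

query (0,1) [L1,L2,L5] — begin 0,0,0
after L1 α=1/4: [203/4, 42, 41/2]
after L2 α=1/3: [139/2, 256/3, 109/3]
after L5 α=1/5: [286/5, 1369/15, 170/3]
rounded: [57, 91, 57]

query (1,0) [L1,L2,L5] — begin 0,0,0
after L1 α=1/2: [109, 1, 10]
after L2 α=3/8: [361/4, 317/8, 785/8]
after L5 α=1/2: [589/8, 877/16, 1889/16]
rounded: [74, 55, 118]

(0,0) stack=L1,L2,L5; from [0,0,0]:
+L1 (α=1/4) → [35/2, 59, 43/4]
+L2 (α=1/4) → [447/8, 127/2, 189/16]
+L5 (α=3/4) → [4455/32, 541/8, 1677/64]
= [139, 68, 26]


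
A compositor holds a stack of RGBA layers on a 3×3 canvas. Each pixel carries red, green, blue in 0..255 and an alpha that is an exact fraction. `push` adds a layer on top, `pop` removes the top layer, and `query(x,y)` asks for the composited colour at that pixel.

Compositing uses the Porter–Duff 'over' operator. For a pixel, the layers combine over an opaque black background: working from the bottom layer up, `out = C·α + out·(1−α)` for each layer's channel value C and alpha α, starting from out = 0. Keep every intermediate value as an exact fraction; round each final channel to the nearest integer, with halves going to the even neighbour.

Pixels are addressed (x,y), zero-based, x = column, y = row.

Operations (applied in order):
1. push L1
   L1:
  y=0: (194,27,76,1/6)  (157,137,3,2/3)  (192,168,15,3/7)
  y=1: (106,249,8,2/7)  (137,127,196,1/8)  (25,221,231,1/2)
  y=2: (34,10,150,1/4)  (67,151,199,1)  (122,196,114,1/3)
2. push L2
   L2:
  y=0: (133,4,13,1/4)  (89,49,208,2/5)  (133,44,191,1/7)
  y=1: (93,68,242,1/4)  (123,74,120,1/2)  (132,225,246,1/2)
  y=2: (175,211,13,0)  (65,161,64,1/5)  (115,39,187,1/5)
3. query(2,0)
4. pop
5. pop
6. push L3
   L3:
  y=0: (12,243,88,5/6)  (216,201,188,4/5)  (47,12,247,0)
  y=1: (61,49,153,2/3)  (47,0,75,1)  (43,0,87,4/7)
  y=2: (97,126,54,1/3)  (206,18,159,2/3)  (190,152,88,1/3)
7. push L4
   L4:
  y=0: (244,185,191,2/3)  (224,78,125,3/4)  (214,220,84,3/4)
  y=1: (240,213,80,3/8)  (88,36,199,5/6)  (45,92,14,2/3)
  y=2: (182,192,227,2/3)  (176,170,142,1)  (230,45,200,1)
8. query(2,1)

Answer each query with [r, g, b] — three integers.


at x=2,y=0 over L1,L2:
L1 α=3/7: [576/7, 72, 45/7]
L2 α=1/7: [4387/49, 68, 1607/49]
→ [90, 68, 33]

(2,1) stack=L3,L4; from [0,0,0]:
L3 α=4/7: [172/7, 0, 348/7]
L4 α=2/3: [802/21, 184/3, 544/21]
rounded: [38, 61, 26]


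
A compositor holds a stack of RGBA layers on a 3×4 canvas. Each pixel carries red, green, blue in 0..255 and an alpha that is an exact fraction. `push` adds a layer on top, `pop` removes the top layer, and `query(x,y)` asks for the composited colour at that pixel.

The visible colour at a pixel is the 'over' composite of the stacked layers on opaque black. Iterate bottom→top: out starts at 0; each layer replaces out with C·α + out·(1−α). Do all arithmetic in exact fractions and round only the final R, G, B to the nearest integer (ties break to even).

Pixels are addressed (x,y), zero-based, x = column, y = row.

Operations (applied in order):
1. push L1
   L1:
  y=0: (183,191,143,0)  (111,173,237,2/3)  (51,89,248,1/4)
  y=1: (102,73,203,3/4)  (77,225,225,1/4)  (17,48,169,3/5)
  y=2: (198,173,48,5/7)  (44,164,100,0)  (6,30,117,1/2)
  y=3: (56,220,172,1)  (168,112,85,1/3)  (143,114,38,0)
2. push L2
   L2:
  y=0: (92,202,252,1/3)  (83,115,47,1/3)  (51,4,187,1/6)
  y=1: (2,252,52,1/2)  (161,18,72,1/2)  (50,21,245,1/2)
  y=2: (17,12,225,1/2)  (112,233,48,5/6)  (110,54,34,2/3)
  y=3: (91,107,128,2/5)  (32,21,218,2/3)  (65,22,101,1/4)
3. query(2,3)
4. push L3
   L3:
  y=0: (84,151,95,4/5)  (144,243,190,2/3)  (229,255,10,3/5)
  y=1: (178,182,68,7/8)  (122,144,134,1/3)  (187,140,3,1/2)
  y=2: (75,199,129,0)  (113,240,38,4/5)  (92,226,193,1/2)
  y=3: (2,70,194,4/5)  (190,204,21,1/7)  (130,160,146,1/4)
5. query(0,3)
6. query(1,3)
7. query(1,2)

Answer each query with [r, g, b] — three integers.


(2,3) stack=L1,L2; from [0,0,0]:
+L1 (α=0) → [0, 0, 0]
+L2 (α=1/4) → [65/4, 11/2, 101/4]
= [16, 6, 25]

query (0,3) [L1,L2,L3] — begin 0,0,0
L1 α=1: [56, 220, 172]
L2 α=2/5: [70, 874/5, 772/5]
L3 α=4/5: [78/5, 2274/25, 4652/25]
= [16, 91, 186]

query (1,3) [L1,L2,L3] — begin 0,0,0
L1 α=1/3: [56, 112/3, 85/3]
L2 α=2/3: [40, 238/9, 1393/9]
L3 α=1/7: [430/7, 1088/21, 407/3]
= [61, 52, 136]

query (1,2) [L1,L2,L3] — begin 0,0,0
+L1 (α=0) → [0, 0, 0]
+L2 (α=5/6) → [280/3, 1165/6, 40]
+L3 (α=4/5) → [1636/15, 1385/6, 192/5]
= [109, 231, 38]
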